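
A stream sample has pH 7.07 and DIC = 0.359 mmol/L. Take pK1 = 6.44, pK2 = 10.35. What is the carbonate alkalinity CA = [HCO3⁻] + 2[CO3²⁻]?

CA = [HCO3⁻] + 2[CO3²⁻] = (α₁ + 2α₂)·DIC
At pH 7.07: [H⁺]/K1 = 10^-0.63 = 0.23442, K2/[H⁺] = 10^-3.28 = 0.00052481
α₁ = 1/(1 + 0.23442 + 0.00052481) = 1/1.2349 = 0.8098; α₂ = α₁·K2/[H⁺] = 0.0004250
α₁ + 2α₂ = 0.8106
CA = 0.8106 × 0.359 = 0.291 mmol/L

CA = 0.291 mmol/L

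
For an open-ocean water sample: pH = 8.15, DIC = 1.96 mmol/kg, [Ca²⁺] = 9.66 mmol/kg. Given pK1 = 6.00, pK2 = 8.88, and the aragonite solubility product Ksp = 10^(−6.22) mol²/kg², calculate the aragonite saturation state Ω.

Ω = 4.90

α₂ = 1 / (1 + [H⁺]/K2 + [H⁺]²/(K1K2)) = 1 / (1 + 10^+0.73 + 10^-1.42)
   = 1 / (1 + 5.3703 + 0.038019) = 1/6.4083 = 0.1560
[CO3²⁻] = α₂ × DIC = 0.1560 × 1.96 = 0.3059 mmol/kg
Ksp = 10^(−6.22) = 6.026×10^-7
Ω = [Ca²⁺][CO3²⁻]/Ksp = (9.66×10^-3)(3.059×10^-4) / 6.026×10^-7 = 4.90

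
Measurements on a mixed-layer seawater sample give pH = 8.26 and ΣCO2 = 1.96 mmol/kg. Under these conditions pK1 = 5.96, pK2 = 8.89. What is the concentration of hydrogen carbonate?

α₁ = 1 / (1 + [H⁺]/K1 + K2/[H⁺]) = 1 / (1 + 10^-2.30 + 10^-0.63)
   = 1 / (1 + 0.0050119 + 0.23442) = 1/1.2394 = 0.8068
[HCO3⁻] = α₁ × DIC = 0.8068 × 1.96 = 1.58 mmol/kg

[HCO3⁻] = 1.58 mmol/kg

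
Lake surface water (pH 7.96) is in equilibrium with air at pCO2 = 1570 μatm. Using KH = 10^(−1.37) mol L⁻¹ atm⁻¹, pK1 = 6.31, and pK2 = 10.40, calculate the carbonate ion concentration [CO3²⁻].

[CO2*] = KH · pCO2 = 10^(−1.37) × 1570×10^-6 = 6.697×10^-5 mol/L
α₀ = 1/(1 + K1/[H⁺] + K1K2/[H⁺]²) = 1/(1 + 10^+1.65 + 10^-0.79) = 0.02182
DIC = [CO2*]/α₀ = 6.697×10^-5 / 0.02182 = 3.069 mmol/L
[CO3²⁻] = α₂·DIC; α₂ = 0.003539, so [CO3²⁻] = 0.003539 × 3.069 = 0.0109 mmol/L = 10.9 μmol/L

[CO3²⁻] = 10.9 μmol/L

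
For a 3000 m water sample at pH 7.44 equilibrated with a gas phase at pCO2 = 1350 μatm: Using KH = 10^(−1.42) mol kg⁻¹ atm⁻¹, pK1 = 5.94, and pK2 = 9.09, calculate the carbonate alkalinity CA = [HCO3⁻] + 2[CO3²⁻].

CA = 1.70 mmol/kg

[CO2*] = KH · pCO2 = 10^(−1.42) × 1350×10^-6 = 5.133×10^-5 mol/kg
α₀ = 1/(1 + K1/[H⁺] + K1K2/[H⁺]²) = 1/(1 + 10^+1.50 + 10^-0.15) = 0.03000
DIC = [CO2*]/α₀ = 5.133×10^-5 / 0.03000 = 1.711 mmol/kg
CA = (α₁ + 2α₂)·DIC = (0.9488 + 2×0.02124) × 1.711 = 1.70 mmol/kg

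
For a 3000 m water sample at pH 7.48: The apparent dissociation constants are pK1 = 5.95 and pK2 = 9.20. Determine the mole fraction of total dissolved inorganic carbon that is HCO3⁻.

α₁ = 1 / (1 + [H⁺]/K1 + K2/[H⁺]) = 1 / (1 + 10^-1.53 + 10^-1.72)
   = 1 / (1 + 0.029512 + 0.019055) = 1/1.0486 = 0.9537

α₁ = 0.954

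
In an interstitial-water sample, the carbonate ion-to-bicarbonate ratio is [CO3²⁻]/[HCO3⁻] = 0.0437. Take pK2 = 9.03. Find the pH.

From K2 = [H⁺][CO3²⁻]/[HCO3⁻]:  pH = pK2 + log₁₀([CO3²⁻]/[HCO3⁻])
log₁₀(0.0437) = -1.360
pH = 9.03 + (-1.360) = 7.67

pH = 7.67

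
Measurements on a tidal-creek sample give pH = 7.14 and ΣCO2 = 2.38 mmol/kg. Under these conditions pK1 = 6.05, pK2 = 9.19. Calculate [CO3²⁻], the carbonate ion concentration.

α₂ = 1 / (1 + [H⁺]/K2 + [H⁺]²/(K1K2)) = 1 / (1 + 10^+2.05 + 10^+0.96)
   = 1 / (1 + 112.20 + 9.1201) = 1/122.32 = 0.008175
[CO3²⁻] = α₂ × DIC = 0.008175 × 2.38 = 0.0195 mmol/kg = 19.5 μmol/kg

[CO3²⁻] = 19.5 μmol/kg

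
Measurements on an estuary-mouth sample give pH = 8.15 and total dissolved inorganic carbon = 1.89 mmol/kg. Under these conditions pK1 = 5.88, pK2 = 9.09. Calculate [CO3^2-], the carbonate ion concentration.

α₂ = 1 / (1 + [H⁺]/K2 + [H⁺]²/(K1K2)) = 1 / (1 + 10^+0.94 + 10^-1.33)
   = 1 / (1 + 8.7096 + 0.046774) = 1/9.7564 = 0.1025
[CO3²⁻] = α₂ × DIC = 0.1025 × 1.89 = 0.194 mmol/kg

[CO3²⁻] = 0.194 mmol/kg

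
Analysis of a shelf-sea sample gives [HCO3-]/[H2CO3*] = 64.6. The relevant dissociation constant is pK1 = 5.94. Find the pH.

pH = 7.75

From K1 = [H⁺][HCO3-]/[H2CO3*]:  pH = pK1 + log₁₀([HCO3-]/[H2CO3*])
log₁₀(64.6) = +1.810
pH = 5.94 + (+1.810) = 7.75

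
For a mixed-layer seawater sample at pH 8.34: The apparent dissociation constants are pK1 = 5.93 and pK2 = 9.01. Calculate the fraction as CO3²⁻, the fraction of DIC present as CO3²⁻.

α₂ = 1 / (1 + [H⁺]/K2 + [H⁺]²/(K1K2)) = 1 / (1 + 10^+0.67 + 10^-1.74)
   = 1 / (1 + 4.6774 + 0.018197) = 1/5.6955 = 0.1756

α₂ = 0.176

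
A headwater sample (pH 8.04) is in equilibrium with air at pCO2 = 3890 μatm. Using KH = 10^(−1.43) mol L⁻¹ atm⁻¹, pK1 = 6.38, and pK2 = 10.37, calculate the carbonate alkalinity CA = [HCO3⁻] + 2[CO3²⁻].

[CO2*] = KH · pCO2 = 10^(−1.43) × 3890×10^-6 = 1.445×10^-4 mol/L
α₀ = 1/(1 + K1/[H⁺] + K1K2/[H⁺]²) = 1/(1 + 10^+1.66 + 10^-0.67) = 0.02131
DIC = [CO2*]/α₀ = 1.445×10^-4 / 0.02131 = 6.782 mmol/L
CA = (α₁ + 2α₂)·DIC = (0.9741 + 2×0.004556) × 6.782 = 6.67 mmol/L

CA = 6.67 mmol/L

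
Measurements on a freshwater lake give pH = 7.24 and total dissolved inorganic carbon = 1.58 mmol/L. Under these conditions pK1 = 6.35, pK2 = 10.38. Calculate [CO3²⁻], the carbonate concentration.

[CO3²⁻] = 1.01 μmol/L

α₂ = 1 / (1 + [H⁺]/K2 + [H⁺]²/(K1K2)) = 1 / (1 + 10^+3.14 + 10^+2.25)
   = 1 / (1 + 1380.4 + 177.83) = 1/1559.2 = 0.0006413
[CO3²⁻] = α₂ × DIC = 0.0006413 × 1.58 = 0.00101 mmol/L = 1.01 μmol/L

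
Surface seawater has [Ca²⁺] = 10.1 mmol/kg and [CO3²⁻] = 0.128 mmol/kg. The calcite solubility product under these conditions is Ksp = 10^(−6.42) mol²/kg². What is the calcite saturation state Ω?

Ω = 3.40

Ksp = 10^(−6.42) = 3.802×10^-7
Ω = [Ca²⁺][CO3²⁻]/Ksp = (10.1×10^-3)(0.128×10^-3) / 3.802×10^-7 = 3.40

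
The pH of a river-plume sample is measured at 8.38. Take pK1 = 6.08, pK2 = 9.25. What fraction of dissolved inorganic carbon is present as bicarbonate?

α₁ = 0.877

α₁ = 1 / (1 + [H⁺]/K1 + K2/[H⁺]) = 1 / (1 + 10^-2.30 + 10^-0.87)
   = 1 / (1 + 0.0050119 + 0.13490) = 1/1.1399 = 0.8773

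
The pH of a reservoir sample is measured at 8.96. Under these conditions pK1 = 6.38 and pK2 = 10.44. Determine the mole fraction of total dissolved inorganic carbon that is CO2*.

α₀ = 0.00254

α₀ = 1 / (1 + K1/[H⁺] + K1K2/[H⁺]²) = 1 / (1 + 10^+2.58 + 10^+1.10)
   = 1 / (1 + 380.19 + 12.589) = 1/393.78 = 0.002539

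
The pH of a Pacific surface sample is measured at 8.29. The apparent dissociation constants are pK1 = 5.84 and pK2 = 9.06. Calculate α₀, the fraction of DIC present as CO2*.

α₀ = 1 / (1 + K1/[H⁺] + K1K2/[H⁺]²) = 1 / (1 + 10^+2.45 + 10^+1.68)
   = 1 / (1 + 281.84 + 47.863) = 1/330.70 = 0.003024

α₀ = 0.00302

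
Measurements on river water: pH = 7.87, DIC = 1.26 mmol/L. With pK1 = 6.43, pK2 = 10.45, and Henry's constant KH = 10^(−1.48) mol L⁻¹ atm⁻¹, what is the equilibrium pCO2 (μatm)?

α₀ = 1 / (1 + K1/[H⁺] + K1K2/[H⁺]²) = 1 / (1 + 10^+1.44 + 10^-1.14)
   = 1 / (1 + 27.542 + 0.072444) = 1/28.615 = 0.03495
[CO2*] = α₀ × DIC = 0.03495 × 1.26 = 0.04403 mmol/L
pCO2 = [CO2*]/KH = 4.403×10^-5 / 3.311×10^-2 = 1330 μatm

pCO2 = 1330 μatm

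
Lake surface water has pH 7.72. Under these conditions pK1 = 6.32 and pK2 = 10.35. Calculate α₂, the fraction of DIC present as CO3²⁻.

α₂ = 1 / (1 + [H⁺]/K2 + [H⁺]²/(K1K2)) = 1 / (1 + 10^+2.63 + 10^+1.23)
   = 1 / (1 + 426.58 + 16.982) = 1/444.56 = 0.002249

α₂ = 0.00225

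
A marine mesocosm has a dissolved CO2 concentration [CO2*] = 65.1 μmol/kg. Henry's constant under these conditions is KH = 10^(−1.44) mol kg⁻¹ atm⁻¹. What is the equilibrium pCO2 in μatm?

pCO2 = 1790 μatm

KH = 10^(−1.44) = 3.631×10^-2 mol kg⁻¹ atm⁻¹
pCO2 = [CO2*]/KH = 65.1×10^-6 / 3.631×10^-2 = 1.79×10^-3 atm = 1790 μatm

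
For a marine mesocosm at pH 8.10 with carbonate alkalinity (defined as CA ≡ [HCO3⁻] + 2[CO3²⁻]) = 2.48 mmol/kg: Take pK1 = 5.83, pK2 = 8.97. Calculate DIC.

DIC = 2.23 mmol/kg

CA = [HCO3⁻] + 2[CO3²⁻] = (α₁ + 2α₂)·DIC
At pH 8.10: [H⁺]/K1 = 10^-2.27 = 0.0053703, K2/[H⁺] = 10^-0.87 = 0.13490
α₁ = 1/(1 + 0.0053703 + 0.13490) = 1/1.1403 = 0.8770; α₂ = α₁·K2/[H⁺] = 0.1183
α₁ + 2α₂ = 1.1136
DIC = CA / (α₁ + 2α₂) = 2.48 / 1.1136 = 2.23 mmol/kg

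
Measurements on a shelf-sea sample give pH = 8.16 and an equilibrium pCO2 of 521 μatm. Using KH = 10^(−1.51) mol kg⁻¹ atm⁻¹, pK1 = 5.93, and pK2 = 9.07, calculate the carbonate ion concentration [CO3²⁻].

[CO2*] = KH · pCO2 = 10^(−1.51) × 521×10^-6 = 1.610×10^-5 mol/kg
α₀ = 1/(1 + K1/[H⁺] + K1K2/[H⁺]²) = 1/(1 + 10^+2.23 + 10^+1.32) = 0.005216
DIC = [CO2*]/α₀ = 1.610×10^-5 / 0.005216 = 3.087 mmol/kg
[CO3²⁻] = α₂·DIC; α₂ = 0.1090, so [CO3²⁻] = 0.1090 × 3.087 = 0.336 mmol/kg

[CO3²⁻] = 0.336 mmol/kg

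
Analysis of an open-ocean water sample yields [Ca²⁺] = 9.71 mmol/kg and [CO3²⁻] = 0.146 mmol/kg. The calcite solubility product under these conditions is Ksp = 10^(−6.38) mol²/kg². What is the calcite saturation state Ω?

Ksp = 10^(−6.38) = 4.169×10^-7
Ω = [Ca²⁺][CO3²⁻]/Ksp = (9.71×10^-3)(0.146×10^-3) / 4.169×10^-7 = 3.40

Ω = 3.40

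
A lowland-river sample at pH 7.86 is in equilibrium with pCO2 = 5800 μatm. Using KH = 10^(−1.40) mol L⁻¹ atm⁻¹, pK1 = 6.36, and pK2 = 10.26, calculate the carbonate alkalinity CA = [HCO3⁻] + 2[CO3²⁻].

[CO2*] = KH · pCO2 = 10^(−1.40) × 5800×10^-6 = 2.309×10^-4 mol/L
α₀ = 1/(1 + K1/[H⁺] + K1K2/[H⁺]²) = 1/(1 + 10^+1.50 + 10^-0.90) = 0.03054
DIC = [CO2*]/α₀ = 2.309×10^-4 / 0.03054 = 7.562 mmol/L
CA = (α₁ + 2α₂)·DIC = (0.9656 + 2×0.003844) × 7.562 = 7.36 mmol/L

CA = 7.36 mmol/L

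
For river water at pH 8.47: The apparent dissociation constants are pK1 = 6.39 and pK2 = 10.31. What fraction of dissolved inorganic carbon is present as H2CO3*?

α₀ = 0.00813

α₀ = 1 / (1 + K1/[H⁺] + K1K2/[H⁺]²) = 1 / (1 + 10^+2.08 + 10^+0.24)
   = 1 / (1 + 120.23 + 1.7378) = 1/122.96 = 0.008132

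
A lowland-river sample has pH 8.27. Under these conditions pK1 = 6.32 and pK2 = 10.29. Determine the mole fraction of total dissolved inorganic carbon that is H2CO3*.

α₀ = 1 / (1 + K1/[H⁺] + K1K2/[H⁺]²) = 1 / (1 + 10^+1.95 + 10^-0.07)
   = 1 / (1 + 89.125 + 0.85114) = 1/90.976 = 0.01099

α₀ = 0.0110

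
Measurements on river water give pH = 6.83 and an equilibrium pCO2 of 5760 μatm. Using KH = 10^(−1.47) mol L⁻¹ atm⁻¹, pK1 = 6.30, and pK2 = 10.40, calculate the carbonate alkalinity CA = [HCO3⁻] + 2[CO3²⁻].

CA = 0.662 mmol/L

[CO2*] = KH · pCO2 = 10^(−1.47) × 5760×10^-6 = 1.952×10^-4 mol/L
α₀ = 1/(1 + K1/[H⁺] + K1K2/[H⁺]²) = 1/(1 + 10^+0.53 + 10^-3.04) = 0.2278
DIC = [CO2*]/α₀ = 1.952×10^-4 / 0.2278 = 0.8567 mmol/L
CA = (α₁ + 2α₂)·DIC = (0.7720 + 2×0.0002078) × 0.8567 = 0.662 mmol/L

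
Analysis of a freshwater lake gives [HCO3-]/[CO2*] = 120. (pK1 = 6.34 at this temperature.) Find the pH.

From K1 = [H⁺][HCO3-]/[CO2*]:  pH = pK1 + log₁₀([HCO3-]/[CO2*])
log₁₀(120) = +2.079
pH = 6.34 + (+2.079) = 8.42

pH = 8.42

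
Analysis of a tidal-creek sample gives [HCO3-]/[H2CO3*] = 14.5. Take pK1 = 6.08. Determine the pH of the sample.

pH = 7.24

From K1 = [H⁺][HCO3-]/[H2CO3*]:  pH = pK1 + log₁₀([HCO3-]/[H2CO3*])
log₁₀(14.5) = +1.161
pH = 6.08 + (+1.161) = 7.24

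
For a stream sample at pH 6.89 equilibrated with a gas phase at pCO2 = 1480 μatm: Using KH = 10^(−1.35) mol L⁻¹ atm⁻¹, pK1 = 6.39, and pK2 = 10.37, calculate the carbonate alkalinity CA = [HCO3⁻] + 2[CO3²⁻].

CA = 0.209 mmol/L

[CO2*] = KH · pCO2 = 10^(−1.35) × 1480×10^-6 = 6.611×10^-5 mol/L
α₀ = 1/(1 + K1/[H⁺] + K1K2/[H⁺]²) = 1/(1 + 10^+0.50 + 10^-2.98) = 0.2402
DIC = [CO2*]/α₀ = 6.611×10^-5 / 0.2402 = 0.2752 mmol/L
CA = (α₁ + 2α₂)·DIC = (0.7596 + 2×0.0002515) × 0.2752 = 0.209 mmol/L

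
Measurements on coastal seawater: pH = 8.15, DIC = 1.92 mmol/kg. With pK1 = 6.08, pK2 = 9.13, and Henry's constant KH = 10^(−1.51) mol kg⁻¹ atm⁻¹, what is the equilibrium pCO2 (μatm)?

pCO2 = 475 μatm

α₀ = 1 / (1 + K1/[H⁺] + K1K2/[H⁺]²) = 1 / (1 + 10^+2.07 + 10^+1.09)
   = 1 / (1 + 117.49 + 12.303) = 1/130.79 = 0.007646
[CO2*] = α₀ × DIC = 0.007646 × 1.92 = 0.01468 mmol/kg = 14.68 μmol/kg
pCO2 = [CO2*]/KH = 1.468×10^-5 / 3.090×10^-2 = 475 μatm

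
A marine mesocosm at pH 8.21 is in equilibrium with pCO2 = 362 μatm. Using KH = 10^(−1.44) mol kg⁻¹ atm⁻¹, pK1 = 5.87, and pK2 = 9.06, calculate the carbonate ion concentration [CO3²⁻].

[CO2*] = KH · pCO2 = 10^(−1.44) × 362×10^-6 = 1.314×10^-5 mol/kg
α₀ = 1/(1 + K1/[H⁺] + K1K2/[H⁺]²) = 1/(1 + 10^+2.34 + 10^+1.49) = 0.003989
DIC = [CO2*]/α₀ = 1.314×10^-5 / 0.003989 = 3.295 mmol/kg
[CO3²⁻] = α₂·DIC; α₂ = 0.1233, so [CO3²⁻] = 0.1233 × 3.295 = 0.406 mmol/kg

[CO3²⁻] = 0.406 mmol/kg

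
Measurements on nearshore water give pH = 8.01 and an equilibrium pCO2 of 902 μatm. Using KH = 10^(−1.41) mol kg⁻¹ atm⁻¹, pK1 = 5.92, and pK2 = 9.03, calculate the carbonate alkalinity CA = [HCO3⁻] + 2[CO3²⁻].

CA = 5.14 mmol/kg

[CO2*] = KH · pCO2 = 10^(−1.41) × 902×10^-6 = 3.509×10^-5 mol/kg
α₀ = 1/(1 + K1/[H⁺] + K1K2/[H⁺]²) = 1/(1 + 10^+2.09 + 10^+1.07) = 0.007365
DIC = [CO2*]/α₀ = 3.509×10^-5 / 0.007365 = 4.765 mmol/kg
CA = (α₁ + 2α₂)·DIC = (0.9061 + 2×0.08653) × 4.765 = 5.14 mmol/kg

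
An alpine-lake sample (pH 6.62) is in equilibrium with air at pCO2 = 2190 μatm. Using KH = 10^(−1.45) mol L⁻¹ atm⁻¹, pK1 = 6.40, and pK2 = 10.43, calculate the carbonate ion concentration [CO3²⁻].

[CO3²⁻] = 0.0200 μmol/L

[CO2*] = KH · pCO2 = 10^(−1.45) × 2190×10^-6 = 7.770×10^-5 mol/L
α₀ = 1/(1 + K1/[H⁺] + K1K2/[H⁺]²) = 1/(1 + 10^+0.22 + 10^-3.59) = 0.3760
DIC = [CO2*]/α₀ = 7.770×10^-5 / 0.3760 = 0.2067 mmol/L
[CO3²⁻] = α₂·DIC; α₂ = 9.664×10^-5, so [CO3²⁻] = 9.664×10^-5 × 0.2067 = 2.00×10^-5 mmol/L = 0.0200 μmol/L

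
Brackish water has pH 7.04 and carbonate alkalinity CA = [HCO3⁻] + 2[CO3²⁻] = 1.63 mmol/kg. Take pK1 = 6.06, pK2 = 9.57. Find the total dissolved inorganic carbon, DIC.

CA = [HCO3⁻] + 2[CO3²⁻] = (α₁ + 2α₂)·DIC
At pH 7.04: [H⁺]/K1 = 10^-0.98 = 0.10471, K2/[H⁺] = 10^-2.53 = 0.0029512
α₁ = 1/(1 + 0.10471 + 0.0029512) = 1/1.1077 = 0.9028; α₂ = α₁·K2/[H⁺] = 0.002664
α₁ + 2α₂ = 0.9081
DIC = CA / (α₁ + 2α₂) = 1.63 / 0.9081 = 1.79 mmol/kg

DIC = 1.79 mmol/kg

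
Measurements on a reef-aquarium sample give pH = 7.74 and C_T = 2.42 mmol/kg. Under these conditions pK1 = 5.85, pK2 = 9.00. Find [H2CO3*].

α₀ = 1 / (1 + K1/[H⁺] + K1K2/[H⁺]²) = 1 / (1 + 10^+1.89 + 10^+0.63)
   = 1 / (1 + 77.625 + 4.2658) = 1/82.891 = 0.01206
[CO2*] = α₀ × DIC = 0.01206 × 2.42 = 0.0292 mmol/kg

[CO2*] = 0.0292 mmol/kg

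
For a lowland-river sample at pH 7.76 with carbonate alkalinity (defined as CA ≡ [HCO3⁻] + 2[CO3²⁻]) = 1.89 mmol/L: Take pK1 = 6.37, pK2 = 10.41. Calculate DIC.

DIC = 1.96 mmol/L

CA = [HCO3⁻] + 2[CO3²⁻] = (α₁ + 2α₂)·DIC
At pH 7.76: [H⁺]/K1 = 10^-1.39 = 0.040738, K2/[H⁺] = 10^-2.65 = 0.0022387
α₁ = 1/(1 + 0.040738 + 0.0022387) = 1/1.0430 = 0.9588; α₂ = α₁·K2/[H⁺] = 0.002146
α₁ + 2α₂ = 0.9631
DIC = CA / (α₁ + 2α₂) = 1.89 / 0.9631 = 1.96 mmol/L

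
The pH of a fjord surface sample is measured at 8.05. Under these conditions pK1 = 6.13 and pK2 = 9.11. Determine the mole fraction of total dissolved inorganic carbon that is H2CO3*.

α₀ = 0.0109

α₀ = 1 / (1 + K1/[H⁺] + K1K2/[H⁺]²) = 1 / (1 + 10^+1.92 + 10^+0.86)
   = 1 / (1 + 83.176 + 7.2444) = 1/91.421 = 0.01094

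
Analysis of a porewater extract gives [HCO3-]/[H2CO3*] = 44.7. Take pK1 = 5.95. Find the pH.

pH = 7.60

From K1 = [H⁺][HCO3-]/[H2CO3*]:  pH = pK1 + log₁₀([HCO3-]/[H2CO3*])
log₁₀(44.7) = +1.650
pH = 5.95 + (+1.650) = 7.60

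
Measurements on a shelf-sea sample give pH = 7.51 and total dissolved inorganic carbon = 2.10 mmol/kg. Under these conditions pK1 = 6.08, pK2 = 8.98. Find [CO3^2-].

[CO3²⁻] = 0.0664 mmol/kg

α₂ = 1 / (1 + [H⁺]/K2 + [H⁺]²/(K1K2)) = 1 / (1 + 10^+1.47 + 10^+0.04)
   = 1 / (1 + 29.512 + 1.0965) = 1/31.609 = 0.03164
[CO3²⁻] = α₂ × DIC = 0.03164 × 2.10 = 0.0664 mmol/kg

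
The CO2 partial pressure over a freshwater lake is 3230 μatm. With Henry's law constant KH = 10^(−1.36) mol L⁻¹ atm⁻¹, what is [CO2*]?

KH = 10^(−1.36) = 4.365×10^-2 mol L⁻¹ atm⁻¹
[CO2*] = KH · pCO2 = 4.365×10^-2 × 3230×10^-6 atm = 1.41×10^-4 mol/L

[CO2*] = 141 μmol/L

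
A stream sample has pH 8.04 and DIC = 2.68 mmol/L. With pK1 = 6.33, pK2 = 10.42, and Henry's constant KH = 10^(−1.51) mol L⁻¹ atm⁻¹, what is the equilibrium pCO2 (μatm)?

pCO2 = 1650 μatm

α₀ = 1 / (1 + K1/[H⁺] + K1K2/[H⁺]²) = 1 / (1 + 10^+1.71 + 10^-0.67)
   = 1 / (1 + 51.286 + 0.21380) = 1/52.500 = 0.01905
[CO2*] = α₀ × DIC = 0.01905 × 2.68 = 0.05105 mmol/L
pCO2 = [CO2*]/KH = 5.105×10^-5 / 3.090×10^-2 = 1650 μatm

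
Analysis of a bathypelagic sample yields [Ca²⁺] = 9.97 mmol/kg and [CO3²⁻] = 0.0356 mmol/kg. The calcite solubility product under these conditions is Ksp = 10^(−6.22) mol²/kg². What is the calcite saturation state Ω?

Ω = 0.589

Ksp = 10^(−6.22) = 6.026×10^-7
Ω = [Ca²⁺][CO3²⁻]/Ksp = (9.97×10^-3)(0.0356×10^-3) / 6.026×10^-7 = 0.589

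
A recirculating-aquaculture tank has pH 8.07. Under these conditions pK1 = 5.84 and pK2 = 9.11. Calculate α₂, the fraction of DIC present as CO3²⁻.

α₂ = 0.0831

α₂ = 1 / (1 + [H⁺]/K2 + [H⁺]²/(K1K2)) = 1 / (1 + 10^+1.04 + 10^-1.19)
   = 1 / (1 + 10.965 + 0.064565) = 1/12.029 = 0.08313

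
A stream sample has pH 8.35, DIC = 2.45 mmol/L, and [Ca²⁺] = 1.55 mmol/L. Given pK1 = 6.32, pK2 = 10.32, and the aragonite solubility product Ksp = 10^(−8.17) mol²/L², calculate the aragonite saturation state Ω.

Ω = 5.90

α₂ = 1 / (1 + [H⁺]/K2 + [H⁺]²/(K1K2)) = 1 / (1 + 10^+1.97 + 10^-0.06)
   = 1 / (1 + 93.325 + 0.87096) = 1/95.196 = 0.01050
[CO3²⁻] = α₂ × DIC = 0.01050 × 2.45 = 0.02574 mmol/L
Ksp = 10^(−8.17) = 6.761×10^-9
Ω = [Ca²⁺][CO3²⁻]/Ksp = (1.55×10^-3)(2.574×10^-5) / 6.761×10^-9 = 5.90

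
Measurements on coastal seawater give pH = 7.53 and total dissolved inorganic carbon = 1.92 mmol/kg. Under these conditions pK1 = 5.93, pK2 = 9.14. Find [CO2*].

[CO2*] = 0.0459 mmol/kg

α₀ = 1 / (1 + K1/[H⁺] + K1K2/[H⁺]²) = 1 / (1 + 10^+1.60 + 10^-0.01)
   = 1 / (1 + 39.811 + 0.97724) = 1/41.788 = 0.02393
[CO2*] = α₀ × DIC = 0.02393 × 1.92 = 0.0459 mmol/kg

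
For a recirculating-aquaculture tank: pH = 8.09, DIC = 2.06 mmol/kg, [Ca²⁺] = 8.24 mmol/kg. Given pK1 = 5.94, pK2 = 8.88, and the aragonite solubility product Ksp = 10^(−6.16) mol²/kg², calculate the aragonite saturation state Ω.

Ω = 3.40

α₂ = 1 / (1 + [H⁺]/K2 + [H⁺]²/(K1K2)) = 1 / (1 + 10^+0.79 + 10^-1.36)
   = 1 / (1 + 6.1660 + 0.043652) = 1/7.2096 = 0.1387
[CO3²⁻] = α₂ × DIC = 0.1387 × 2.06 = 0.2857 mmol/kg
Ksp = 10^(−6.16) = 6.918×10^-7
Ω = [Ca²⁺][CO3²⁻]/Ksp = (8.24×10^-3)(2.857×10^-4) / 6.918×10^-7 = 3.40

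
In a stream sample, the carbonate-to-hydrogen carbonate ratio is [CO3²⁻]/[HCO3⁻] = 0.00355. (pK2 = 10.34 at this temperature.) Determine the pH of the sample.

From K2 = [H⁺][CO3²⁻]/[HCO3⁻]:  pH = pK2 + log₁₀([CO3²⁻]/[HCO3⁻])
log₁₀(0.00355) = -2.450
pH = 10.34 + (-2.450) = 7.89

pH = 7.89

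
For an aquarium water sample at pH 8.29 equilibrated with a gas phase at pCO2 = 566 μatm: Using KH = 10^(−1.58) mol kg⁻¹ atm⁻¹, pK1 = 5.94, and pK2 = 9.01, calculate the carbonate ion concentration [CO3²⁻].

[CO3²⁻] = 0.635 mmol/kg

[CO2*] = KH · pCO2 = 10^(−1.58) × 566×10^-6 = 1.489×10^-5 mol/kg
α₀ = 1/(1 + K1/[H⁺] + K1K2/[H⁺]²) = 1/(1 + 10^+2.35 + 10^+1.63) = 0.003738
DIC = [CO2*]/α₀ = 1.489×10^-5 / 0.003738 = 3.983 mmol/kg
[CO3²⁻] = α₂·DIC; α₂ = 0.1595, so [CO3²⁻] = 0.1595 × 3.983 = 0.635 mmol/kg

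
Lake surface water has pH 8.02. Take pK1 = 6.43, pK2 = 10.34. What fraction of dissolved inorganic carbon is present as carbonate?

α₂ = 1 / (1 + [H⁺]/K2 + [H⁺]²/(K1K2)) = 1 / (1 + 10^+2.32 + 10^+0.73)
   = 1 / (1 + 208.93 + 5.3703) = 1/215.30 = 0.004645

α₂ = 0.00464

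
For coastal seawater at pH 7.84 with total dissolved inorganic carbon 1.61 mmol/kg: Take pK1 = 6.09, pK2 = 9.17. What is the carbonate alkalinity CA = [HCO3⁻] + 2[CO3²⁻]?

CA = [HCO3⁻] + 2[CO3²⁻] = (α₁ + 2α₂)·DIC
At pH 7.84: [H⁺]/K1 = 10^-1.75 = 0.017783, K2/[H⁺] = 10^-1.33 = 0.046774
α₁ = 1/(1 + 0.017783 + 0.046774) = 1/1.0646 = 0.9394; α₂ = α₁·K2/[H⁺] = 0.04394
α₁ + 2α₂ = 1.0272
CA = 1.0272 × 1.61 = 1.65 mmol/kg

CA = 1.65 mmol/kg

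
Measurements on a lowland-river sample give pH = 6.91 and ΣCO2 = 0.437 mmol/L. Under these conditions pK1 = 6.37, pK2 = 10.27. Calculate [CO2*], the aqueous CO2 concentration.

α₀ = 1 / (1 + K1/[H⁺] + K1K2/[H⁺]²) = 1 / (1 + 10^+0.54 + 10^-2.82)
   = 1 / (1 + 3.4674 + 0.0015136) = 1/4.4689 = 0.2238
[CO2*] = α₀ × DIC = 0.2238 × 0.437 = 0.0978 mmol/L

[CO2*] = 0.0978 mmol/L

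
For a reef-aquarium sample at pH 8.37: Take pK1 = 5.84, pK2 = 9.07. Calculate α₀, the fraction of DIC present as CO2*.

α₀ = 0.00245

α₀ = 1 / (1 + K1/[H⁺] + K1K2/[H⁺]²) = 1 / (1 + 10^+2.53 + 10^+1.83)
   = 1 / (1 + 338.84 + 67.608) = 1/407.45 = 0.002454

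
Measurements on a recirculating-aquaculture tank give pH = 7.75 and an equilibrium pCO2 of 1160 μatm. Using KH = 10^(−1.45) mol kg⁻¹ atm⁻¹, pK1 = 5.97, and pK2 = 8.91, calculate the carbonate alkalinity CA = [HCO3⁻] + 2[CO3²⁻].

CA = 2.82 mmol/kg

[CO2*] = KH · pCO2 = 10^(−1.45) × 1160×10^-6 = 4.116×10^-5 mol/kg
α₀ = 1/(1 + K1/[H⁺] + K1K2/[H⁺]²) = 1/(1 + 10^+1.78 + 10^+0.62) = 0.01528
DIC = [CO2*]/α₀ = 4.116×10^-5 / 0.01528 = 2.693 mmol/kg
CA = (α₁ + 2α₂)·DIC = (0.9210 + 2×0.06372) × 2.693 = 2.82 mmol/kg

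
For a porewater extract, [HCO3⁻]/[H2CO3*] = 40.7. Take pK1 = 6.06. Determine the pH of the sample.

From K1 = [H⁺][HCO3⁻]/[H2CO3*]:  pH = pK1 + log₁₀([HCO3⁻]/[H2CO3*])
log₁₀(40.7) = +1.610
pH = 6.06 + (+1.610) = 7.67

pH = 7.67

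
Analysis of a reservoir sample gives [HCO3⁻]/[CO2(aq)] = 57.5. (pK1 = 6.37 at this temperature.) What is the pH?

pH = 8.13

From K1 = [H⁺][HCO3⁻]/[CO2(aq)]:  pH = pK1 + log₁₀([HCO3⁻]/[CO2(aq)])
log₁₀(57.5) = +1.760
pH = 6.37 + (+1.760) = 8.13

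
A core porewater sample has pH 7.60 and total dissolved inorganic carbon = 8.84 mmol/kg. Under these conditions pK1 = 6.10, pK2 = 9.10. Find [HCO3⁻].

[HCO3⁻] = 8.31 mmol/kg

α₁ = 1 / (1 + [H⁺]/K1 + K2/[H⁺]) = 1 / (1 + 10^-1.50 + 10^-1.50)
   = 1 / (1 + 0.031623 + 0.031623) = 1/1.0632 = 0.9405
[HCO3⁻] = α₁ × DIC = 0.9405 × 8.84 = 8.31 mmol/kg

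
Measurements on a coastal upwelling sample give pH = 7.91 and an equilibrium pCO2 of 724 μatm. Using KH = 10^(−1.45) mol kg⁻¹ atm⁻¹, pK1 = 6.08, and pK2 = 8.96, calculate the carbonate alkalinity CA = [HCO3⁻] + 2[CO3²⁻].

CA = 2.05 mmol/kg

[CO2*] = KH · pCO2 = 10^(−1.45) × 724×10^-6 = 2.569×10^-5 mol/kg
α₀ = 1/(1 + K1/[H⁺] + K1K2/[H⁺]²) = 1/(1 + 10^+1.83 + 10^+0.78) = 0.01340
DIC = [CO2*]/α₀ = 2.569×10^-5 / 0.01340 = 1.917 mmol/kg
CA = (α₁ + 2α₂)·DIC = (0.9059 + 2×0.08074) × 1.917 = 2.05 mmol/kg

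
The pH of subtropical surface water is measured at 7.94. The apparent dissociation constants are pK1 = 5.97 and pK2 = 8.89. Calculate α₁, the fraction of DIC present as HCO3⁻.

α₁ = 1 / (1 + [H⁺]/K1 + K2/[H⁺]) = 1 / (1 + 10^-1.97 + 10^-0.95)
   = 1 / (1 + 0.010715 + 0.11220) = 1/1.1229 = 0.8905

α₁ = 0.891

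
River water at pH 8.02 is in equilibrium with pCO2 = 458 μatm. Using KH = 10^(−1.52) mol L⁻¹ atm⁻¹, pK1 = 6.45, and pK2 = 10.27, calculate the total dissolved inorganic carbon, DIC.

DIC = 0.531 mmol/L

[CO2*] = KH · pCO2 = 10^(−1.52) × 458×10^-6 = 1.383×10^-5 mol/L
α₀ = 1/(1 + K1/[H⁺] + K1K2/[H⁺]²) = 1/(1 + 10^+1.57 + 10^-0.68) = 0.02607
DIC = [CO2*]/α₀ = 1.383×10^-5 / 0.02607 = 0.531 mmol/L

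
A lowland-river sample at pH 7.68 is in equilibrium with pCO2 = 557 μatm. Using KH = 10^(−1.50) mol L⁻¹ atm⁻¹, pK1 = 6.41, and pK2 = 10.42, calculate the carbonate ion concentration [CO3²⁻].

[CO3²⁻] = 0.597 μmol/L

[CO2*] = KH · pCO2 = 10^(−1.50) × 557×10^-6 = 1.761×10^-5 mol/L
α₀ = 1/(1 + K1/[H⁺] + K1K2/[H⁺]²) = 1/(1 + 10^+1.27 + 10^-1.47) = 0.05088
DIC = [CO2*]/α₀ = 1.761×10^-5 / 0.05088 = 0.3462 mmol/L
[CO3²⁻] = α₂·DIC; α₂ = 0.001724, so [CO3²⁻] = 0.001724 × 0.3462 = 0.000597 mmol/L = 0.597 μmol/L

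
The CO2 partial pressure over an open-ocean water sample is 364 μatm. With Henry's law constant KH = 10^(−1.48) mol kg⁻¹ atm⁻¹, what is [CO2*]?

[CO2*] = 12.1 μmol/kg

KH = 10^(−1.48) = 3.311×10^-2 mol kg⁻¹ atm⁻¹
[CO2*] = KH · pCO2 = 3.311×10^-2 × 364×10^-6 atm = 1.21×10^-5 mol/kg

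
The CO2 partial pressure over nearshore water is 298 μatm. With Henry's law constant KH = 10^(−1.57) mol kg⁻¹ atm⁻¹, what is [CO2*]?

[CO2*] = 8.02 μmol/kg

KH = 10^(−1.57) = 2.692×10^-2 mol kg⁻¹ atm⁻¹
[CO2*] = KH · pCO2 = 2.692×10^-2 × 298×10^-6 atm = 8.02×10^-6 mol/kg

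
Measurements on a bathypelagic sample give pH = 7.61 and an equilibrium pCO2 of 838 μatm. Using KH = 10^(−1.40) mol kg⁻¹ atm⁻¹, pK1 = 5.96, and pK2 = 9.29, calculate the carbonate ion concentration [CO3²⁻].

[CO3²⁻] = 0.0311 mmol/kg

[CO2*] = KH · pCO2 = 10^(−1.40) × 838×10^-6 = 3.336×10^-5 mol/kg
α₀ = 1/(1 + K1/[H⁺] + K1K2/[H⁺]²) = 1/(1 + 10^+1.65 + 10^-0.03) = 0.02146
DIC = [CO2*]/α₀ = 3.336×10^-5 / 0.02146 = 1.555 mmol/kg
[CO3²⁻] = α₂·DIC; α₂ = 0.02003, so [CO3²⁻] = 0.02003 × 1.555 = 0.0311 mmol/kg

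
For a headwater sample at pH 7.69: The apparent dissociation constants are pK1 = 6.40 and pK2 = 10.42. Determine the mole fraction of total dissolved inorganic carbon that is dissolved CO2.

α₀ = 1 / (1 + K1/[H⁺] + K1K2/[H⁺]²) = 1 / (1 + 10^+1.29 + 10^-1.44)
   = 1 / (1 + 19.498 + 0.036308) = 1/20.535 = 0.04870

α₀ = 0.0487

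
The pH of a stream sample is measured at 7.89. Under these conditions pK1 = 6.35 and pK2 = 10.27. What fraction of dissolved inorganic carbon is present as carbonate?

α₂ = 1 / (1 + [H⁺]/K2 + [H⁺]²/(K1K2)) = 1 / (1 + 10^+2.38 + 10^+0.84)
   = 1 / (1 + 239.88 + 6.9183) = 1/247.80 = 0.004035

α₂ = 0.00404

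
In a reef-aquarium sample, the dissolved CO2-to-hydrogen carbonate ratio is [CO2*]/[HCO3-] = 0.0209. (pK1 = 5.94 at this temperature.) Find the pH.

pH = 7.62

From K1 = [H⁺][HCO3-]/[CO2*]:  pH = pK1 − log₁₀([CO2*]/[HCO3-])
log₁₀(0.0209) = -1.680
pH = 5.94 − (-1.680) = 7.62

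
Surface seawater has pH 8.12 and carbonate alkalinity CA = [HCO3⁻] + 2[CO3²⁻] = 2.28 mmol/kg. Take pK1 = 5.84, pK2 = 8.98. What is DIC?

DIC = 2.04 mmol/kg

CA = [HCO3⁻] + 2[CO3²⁻] = (α₁ + 2α₂)·DIC
At pH 8.12: [H⁺]/K1 = 10^-2.28 = 0.0052481, K2/[H⁺] = 10^-0.86 = 0.13804
α₁ = 1/(1 + 0.0052481 + 0.13804) = 1/1.1433 = 0.8747; α₂ = α₁·K2/[H⁺] = 0.1207
α₁ + 2α₂ = 1.1161
DIC = CA / (α₁ + 2α₂) = 2.28 / 1.1161 = 2.04 mmol/kg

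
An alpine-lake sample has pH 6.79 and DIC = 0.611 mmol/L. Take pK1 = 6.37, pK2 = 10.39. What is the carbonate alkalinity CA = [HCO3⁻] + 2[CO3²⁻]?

CA = 0.443 mmol/L

CA = [HCO3⁻] + 2[CO3²⁻] = (α₁ + 2α₂)·DIC
At pH 6.79: [H⁺]/K1 = 10^-0.42 = 0.38019, K2/[H⁺] = 10^-3.60 = 0.00025119
α₁ = 1/(1 + 0.38019 + 0.00025119) = 1/1.3804 = 0.7244; α₂ = α₁·K2/[H⁺] = 0.0001820
α₁ + 2α₂ = 0.7248
CA = 0.7248 × 0.611 = 0.443 mmol/L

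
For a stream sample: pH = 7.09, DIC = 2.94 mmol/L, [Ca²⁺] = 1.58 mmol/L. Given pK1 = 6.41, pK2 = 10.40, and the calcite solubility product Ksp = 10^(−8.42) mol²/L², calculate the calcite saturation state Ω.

Ω = 0.495

α₂ = 1 / (1 + [H⁺]/K2 + [H⁺]²/(K1K2)) = 1 / (1 + 10^+3.31 + 10^+2.63)
   = 1 / (1 + 2041.7 + 426.58) = 1/2469.3 = 0.0004050
[CO3²⁻] = α₂ × DIC = 0.0004050 × 2.94 = 0.001191 mmol/L = 1.191 μmol/L
Ksp = 10^(−8.42) = 3.802×10^-9
Ω = [Ca²⁺][CO3²⁻]/Ksp = (1.58×10^-3)(1.191×10^-6) / 3.802×10^-9 = 0.495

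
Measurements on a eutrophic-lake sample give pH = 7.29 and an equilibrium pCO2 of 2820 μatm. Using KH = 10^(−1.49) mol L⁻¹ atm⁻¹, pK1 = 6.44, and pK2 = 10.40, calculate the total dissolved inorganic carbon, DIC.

DIC = 0.738 mmol/L

[CO2*] = KH · pCO2 = 10^(−1.49) × 2820×10^-6 = 9.125×10^-5 mol/L
α₀ = 1/(1 + K1/[H⁺] + K1K2/[H⁺]²) = 1/(1 + 10^+0.85 + 10^-2.26) = 0.1237
DIC = [CO2*]/α₀ = 9.125×10^-5 / 0.1237 = 0.738 mmol/L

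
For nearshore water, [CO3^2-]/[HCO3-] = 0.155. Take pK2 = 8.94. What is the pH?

pH = 8.13

From K2 = [H⁺][CO3^2-]/[HCO3-]:  pH = pK2 + log₁₀([CO3^2-]/[HCO3-])
log₁₀(0.155) = -0.810
pH = 8.94 + (-0.810) = 8.13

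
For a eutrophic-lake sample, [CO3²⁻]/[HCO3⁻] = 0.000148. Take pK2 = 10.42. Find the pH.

From K2 = [H⁺][CO3²⁻]/[HCO3⁻]:  pH = pK2 + log₁₀([CO3²⁻]/[HCO3⁻])
log₁₀(0.000148) = -3.830
pH = 10.42 + (-3.830) = 6.59

pH = 6.59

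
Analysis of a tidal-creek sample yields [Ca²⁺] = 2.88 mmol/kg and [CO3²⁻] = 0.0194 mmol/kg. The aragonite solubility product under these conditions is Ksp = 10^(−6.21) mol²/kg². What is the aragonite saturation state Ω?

Ksp = 10^(−6.21) = 6.166×10^-7
Ω = [Ca²⁺][CO3²⁻]/Ksp = (2.88×10^-3)(0.0194×10^-3) / 6.166×10^-7 = 0.0906

Ω = 0.0906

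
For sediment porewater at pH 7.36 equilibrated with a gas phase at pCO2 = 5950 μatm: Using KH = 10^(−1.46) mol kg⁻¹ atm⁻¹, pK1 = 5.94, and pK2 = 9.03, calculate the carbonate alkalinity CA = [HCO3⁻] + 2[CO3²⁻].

[CO2*] = KH · pCO2 = 10^(−1.46) × 5950×10^-6 = 2.063×10^-4 mol/kg
α₀ = 1/(1 + K1/[H⁺] + K1K2/[H⁺]²) = 1/(1 + 10^+1.42 + 10^-0.25) = 0.03589
DIC = [CO2*]/α₀ = 2.063×10^-4 / 0.03589 = 5.749 mmol/kg
CA = (α₁ + 2α₂)·DIC = (0.9439 + 2×0.02018) × 5.749 = 5.66 mmol/kg

CA = 5.66 mmol/kg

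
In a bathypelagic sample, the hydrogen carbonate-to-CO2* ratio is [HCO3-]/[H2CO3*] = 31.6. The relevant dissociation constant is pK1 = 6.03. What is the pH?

pH = 7.53

From K1 = [H⁺][HCO3-]/[H2CO3*]:  pH = pK1 + log₁₀([HCO3-]/[H2CO3*])
log₁₀(31.6) = +1.500
pH = 6.03 + (+1.500) = 7.53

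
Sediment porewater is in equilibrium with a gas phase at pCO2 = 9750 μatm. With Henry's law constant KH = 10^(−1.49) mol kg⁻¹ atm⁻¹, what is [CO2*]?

[CO2*] = 316 μmol/kg

KH = 10^(−1.49) = 3.236×10^-2 mol kg⁻¹ atm⁻¹
[CO2*] = KH · pCO2 = 3.236×10^-2 × 9750×10^-6 atm = 3.16×10^-4 mol/kg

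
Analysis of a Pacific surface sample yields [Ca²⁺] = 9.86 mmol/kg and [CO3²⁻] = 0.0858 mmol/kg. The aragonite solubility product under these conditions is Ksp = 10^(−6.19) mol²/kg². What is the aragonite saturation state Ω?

Ω = 1.31

Ksp = 10^(−6.19) = 6.457×10^-7
Ω = [Ca²⁺][CO3²⁻]/Ksp = (9.86×10^-3)(0.0858×10^-3) / 6.457×10^-7 = 1.31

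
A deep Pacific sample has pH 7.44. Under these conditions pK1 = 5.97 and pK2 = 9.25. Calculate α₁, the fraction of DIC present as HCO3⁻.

α₁ = 0.953

α₁ = 1 / (1 + [H⁺]/K1 + K2/[H⁺]) = 1 / (1 + 10^-1.47 + 10^-1.81)
   = 1 / (1 + 0.033884 + 0.015488) = 1/1.0494 = 0.9530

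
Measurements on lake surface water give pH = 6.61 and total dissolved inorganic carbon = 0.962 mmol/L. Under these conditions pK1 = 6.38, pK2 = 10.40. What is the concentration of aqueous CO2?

α₀ = 1 / (1 + K1/[H⁺] + K1K2/[H⁺]²) = 1 / (1 + 10^+0.23 + 10^-3.56)
   = 1 / (1 + 1.6982 + 0.00027542) = 1/2.6985 = 0.3706
[CO2*] = α₀ × DIC = 0.3706 × 0.962 = 0.356 mmol/L

[CO2*] = 0.356 mmol/L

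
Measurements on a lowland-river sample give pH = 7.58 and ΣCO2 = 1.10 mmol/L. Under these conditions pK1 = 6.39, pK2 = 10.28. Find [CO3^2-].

α₂ = 1 / (1 + [H⁺]/K2 + [H⁺]²/(K1K2)) = 1 / (1 + 10^+2.70 + 10^+1.51)
   = 1 / (1 + 501.19 + 32.359) = 1/534.55 = 0.001871
[CO3²⁻] = α₂ × DIC = 0.001871 × 1.10 = 0.00206 mmol/L = 2.06 μmol/L

[CO3²⁻] = 2.06 μmol/L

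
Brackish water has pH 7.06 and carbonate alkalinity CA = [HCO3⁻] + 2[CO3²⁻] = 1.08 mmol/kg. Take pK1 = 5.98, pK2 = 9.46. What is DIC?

CA = [HCO3⁻] + 2[CO3²⁻] = (α₁ + 2α₂)·DIC
At pH 7.06: [H⁺]/K1 = 10^-1.08 = 0.083176, K2/[H⁺] = 10^-2.40 = 0.0039811
α₁ = 1/(1 + 0.083176 + 0.0039811) = 1/1.0872 = 0.9198; α₂ = α₁·K2/[H⁺] = 0.003662
α₁ + 2α₂ = 0.9272
DIC = CA / (α₁ + 2α₂) = 1.08 / 0.9272 = 1.16 mmol/kg

DIC = 1.16 mmol/kg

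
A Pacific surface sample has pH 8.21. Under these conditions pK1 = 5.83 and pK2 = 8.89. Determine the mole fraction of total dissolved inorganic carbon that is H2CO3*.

α₀ = 0.00344

α₀ = 1 / (1 + K1/[H⁺] + K1K2/[H⁺]²) = 1 / (1 + 10^+2.38 + 10^+1.70)
   = 1 / (1 + 239.88 + 50.119) = 1/291.00 = 0.003436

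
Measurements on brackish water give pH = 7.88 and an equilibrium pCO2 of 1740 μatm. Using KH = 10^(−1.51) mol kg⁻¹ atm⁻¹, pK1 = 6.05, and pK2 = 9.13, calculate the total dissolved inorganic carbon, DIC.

[CO2*] = KH · pCO2 = 10^(−1.51) × 1740×10^-6 = 5.377×10^-5 mol/kg
α₀ = 1/(1 + K1/[H⁺] + K1K2/[H⁺]²) = 1/(1 + 10^+1.83 + 10^+0.58) = 0.01381
DIC = [CO2*]/α₀ = 5.377×10^-5 / 0.01381 = 3.89 mmol/kg

DIC = 3.89 mmol/kg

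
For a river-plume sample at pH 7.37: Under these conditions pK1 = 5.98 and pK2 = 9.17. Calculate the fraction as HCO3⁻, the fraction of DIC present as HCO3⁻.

α₁ = 1 / (1 + [H⁺]/K1 + K2/[H⁺]) = 1 / (1 + 10^-1.39 + 10^-1.80)
   = 1 / (1 + 0.040738 + 0.015849) = 1/1.0566 = 0.9464

α₁ = 0.946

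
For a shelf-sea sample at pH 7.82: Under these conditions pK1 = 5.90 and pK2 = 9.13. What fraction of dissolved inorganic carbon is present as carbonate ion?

α₂ = 1 / (1 + [H⁺]/K2 + [H⁺]²/(K1K2)) = 1 / (1 + 10^+1.31 + 10^-0.61)
   = 1 / (1 + 20.417 + 0.24547) = 1/21.663 = 0.04616

α₂ = 0.0462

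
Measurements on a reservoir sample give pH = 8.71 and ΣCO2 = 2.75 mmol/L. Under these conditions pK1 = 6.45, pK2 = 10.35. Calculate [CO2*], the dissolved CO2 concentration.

α₀ = 1 / (1 + K1/[H⁺] + K1K2/[H⁺]²) = 1 / (1 + 10^+2.26 + 10^+0.62)
   = 1 / (1 + 181.97 + 4.1687) = 1/187.14 = 0.005344
[CO2*] = α₀ × DIC = 0.005344 × 2.75 = 0.0147 mmol/L = 14.7 μmol/L

[CO2*] = 14.7 μmol/L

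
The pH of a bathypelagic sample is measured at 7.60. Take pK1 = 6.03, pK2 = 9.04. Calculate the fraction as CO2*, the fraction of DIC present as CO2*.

α₀ = 1 / (1 + K1/[H⁺] + K1K2/[H⁺]²) = 1 / (1 + 10^+1.57 + 10^+0.13)
   = 1 / (1 + 37.154 + 1.3490) = 1/39.502 = 0.02531

α₀ = 0.0253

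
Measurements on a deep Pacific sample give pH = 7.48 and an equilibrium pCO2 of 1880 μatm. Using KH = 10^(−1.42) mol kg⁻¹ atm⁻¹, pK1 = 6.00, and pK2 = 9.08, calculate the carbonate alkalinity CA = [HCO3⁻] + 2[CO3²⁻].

CA = 2.27 mmol/kg

[CO2*] = KH · pCO2 = 10^(−1.42) × 1880×10^-6 = 7.148×10^-5 mol/kg
α₀ = 1/(1 + K1/[H⁺] + K1K2/[H⁺]²) = 1/(1 + 10^+1.48 + 10^-0.12) = 0.03129
DIC = [CO2*]/α₀ = 7.148×10^-5 / 0.03129 = 2.284 mmol/kg
CA = (α₁ + 2α₂)·DIC = (0.9450 + 2×0.02374) × 2.284 = 2.27 mmol/kg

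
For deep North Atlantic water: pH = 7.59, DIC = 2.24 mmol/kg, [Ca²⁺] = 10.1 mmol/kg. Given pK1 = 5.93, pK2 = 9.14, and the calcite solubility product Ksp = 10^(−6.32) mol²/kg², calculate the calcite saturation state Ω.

α₂ = 1 / (1 + [H⁺]/K2 + [H⁺]²/(K1K2)) = 1 / (1 + 10^+1.55 + 10^-0.11)
   = 1 / (1 + 35.481 + 0.77625) = 1/37.258 = 0.02684
[CO3²⁻] = α₂ × DIC = 0.02684 × 2.24 = 0.06012 mmol/kg
Ksp = 10^(−6.32) = 4.786×10^-7
Ω = [Ca²⁺][CO3²⁻]/Ksp = (10.1×10^-3)(6.012×10^-5) / 4.786×10^-7 = 1.27

Ω = 1.27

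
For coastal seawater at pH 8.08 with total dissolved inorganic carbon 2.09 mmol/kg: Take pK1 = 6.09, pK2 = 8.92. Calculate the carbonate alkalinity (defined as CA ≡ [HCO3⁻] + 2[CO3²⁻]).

CA = 2.33 mmol/kg

CA = [HCO3⁻] + 2[CO3²⁻] = (α₁ + 2α₂)·DIC
At pH 8.08: [H⁺]/K1 = 10^-1.99 = 0.010233, K2/[H⁺] = 10^-0.84 = 0.14454
α₁ = 1/(1 + 0.010233 + 0.14454) = 1/1.1548 = 0.8660; α₂ = α₁·K2/[H⁺] = 0.1252
α₁ + 2α₂ = 1.1163
CA = 1.1163 × 2.09 = 2.33 mmol/kg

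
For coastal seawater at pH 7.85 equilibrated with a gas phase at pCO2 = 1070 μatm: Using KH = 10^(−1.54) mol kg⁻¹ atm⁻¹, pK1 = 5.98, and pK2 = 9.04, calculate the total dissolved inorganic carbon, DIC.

DIC = 2.47 mmol/kg

[CO2*] = KH · pCO2 = 10^(−1.54) × 1070×10^-6 = 3.086×10^-5 mol/kg
α₀ = 1/(1 + K1/[H⁺] + K1K2/[H⁺]²) = 1/(1 + 10^+1.87 + 10^+0.68) = 0.01251
DIC = [CO2*]/α₀ = 3.086×10^-5 / 0.01251 = 2.47 mmol/kg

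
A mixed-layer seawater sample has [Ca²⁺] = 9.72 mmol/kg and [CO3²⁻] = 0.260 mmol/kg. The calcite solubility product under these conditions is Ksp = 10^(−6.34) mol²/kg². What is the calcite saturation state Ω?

Ω = 5.53

Ksp = 10^(−6.34) = 4.571×10^-7
Ω = [Ca²⁺][CO3²⁻]/Ksp = (9.72×10^-3)(0.260×10^-3) / 4.571×10^-7 = 5.53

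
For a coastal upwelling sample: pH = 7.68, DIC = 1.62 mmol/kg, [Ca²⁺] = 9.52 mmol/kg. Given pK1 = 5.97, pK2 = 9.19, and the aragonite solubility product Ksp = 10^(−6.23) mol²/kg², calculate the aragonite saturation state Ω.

α₂ = 1 / (1 + [H⁺]/K2 + [H⁺]²/(K1K2)) = 1 / (1 + 10^+1.51 + 10^-0.20)
   = 1 / (1 + 32.359 + 0.63096) = 1/33.990 = 0.02942
[CO3²⁻] = α₂ × DIC = 0.02942 × 1.62 = 0.04766 mmol/kg
Ksp = 10^(−6.23) = 5.888×10^-7
Ω = [Ca²⁺][CO3²⁻]/Ksp = (9.52×10^-3)(4.766×10^-5) / 5.888×10^-7 = 0.771

Ω = 0.771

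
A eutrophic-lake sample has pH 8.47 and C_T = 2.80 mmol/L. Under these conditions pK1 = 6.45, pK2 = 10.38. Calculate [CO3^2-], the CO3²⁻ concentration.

[CO3²⁻] = 0.0337 mmol/L

α₂ = 1 / (1 + [H⁺]/K2 + [H⁺]²/(K1K2)) = 1 / (1 + 10^+1.91 + 10^-0.11)
   = 1 / (1 + 81.283 + 0.77625) = 1/83.059 = 0.01204
[CO3²⁻] = α₂ × DIC = 0.01204 × 2.80 = 0.0337 mmol/L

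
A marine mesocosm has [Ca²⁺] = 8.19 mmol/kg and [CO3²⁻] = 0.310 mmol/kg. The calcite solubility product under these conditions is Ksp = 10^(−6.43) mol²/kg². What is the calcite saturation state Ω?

Ω = 6.83

Ksp = 10^(−6.43) = 3.715×10^-7
Ω = [Ca²⁺][CO3²⁻]/Ksp = (8.19×10^-3)(0.310×10^-3) / 3.715×10^-7 = 6.83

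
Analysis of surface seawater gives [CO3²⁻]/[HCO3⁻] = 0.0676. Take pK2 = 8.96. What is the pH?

From K2 = [H⁺][CO3²⁻]/[HCO3⁻]:  pH = pK2 + log₁₀([CO3²⁻]/[HCO3⁻])
log₁₀(0.0676) = -1.170
pH = 8.96 + (-1.170) = 7.79

pH = 7.79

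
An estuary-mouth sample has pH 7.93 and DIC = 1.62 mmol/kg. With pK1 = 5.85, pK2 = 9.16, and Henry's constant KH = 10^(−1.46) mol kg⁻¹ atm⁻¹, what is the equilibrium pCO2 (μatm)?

pCO2 = 364 μatm

α₀ = 1 / (1 + K1/[H⁺] + K1K2/[H⁺]²) = 1 / (1 + 10^+2.08 + 10^+0.85)
   = 1 / (1 + 120.23 + 7.0795) = 1/128.31 = 0.007794
[CO2*] = α₀ × DIC = 0.007794 × 1.62 = 0.01263 mmol/kg = 12.63 μmol/kg
pCO2 = [CO2*]/KH = 1.263×10^-5 / 3.467×10^-2 = 364 μatm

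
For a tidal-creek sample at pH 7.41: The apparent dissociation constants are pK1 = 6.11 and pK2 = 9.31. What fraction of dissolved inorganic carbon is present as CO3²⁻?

α₂ = 0.0118

α₂ = 1 / (1 + [H⁺]/K2 + [H⁺]²/(K1K2)) = 1 / (1 + 10^+1.90 + 10^+0.60)
   = 1 / (1 + 79.433 + 3.9811) = 1/84.414 = 0.01185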